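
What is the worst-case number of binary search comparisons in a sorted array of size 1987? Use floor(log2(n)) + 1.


Binary search halves the search space each step.
Maximum comparisons = floor(log2(1987)) + 1
log2(1987) = 10.9564
floor(log2(1987)) = 10, so 10 + 1 = 11
Final answer: 11


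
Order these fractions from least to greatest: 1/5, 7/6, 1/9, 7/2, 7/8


Convert to decimal for comparison:
  1/5 = 0.2
  7/6 = 1.1667
  1/9 = 0.1111
  7/2 = 3.5
  7/8 = 0.875
Decimals in increasing order: 0.1111 < 0.2 < 0.875 < 1.1667 < 3.5
Writing each back as its fraction gives the sorted order.
Final answer: 1/9, 1/5, 7/8, 7/6, 7/2


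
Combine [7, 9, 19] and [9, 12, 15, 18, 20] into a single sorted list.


List A: [7, 9, 19]
List B: [9, 12, 15, 18, 20]
Repeatedly compare the front elements and take the smaller:
  7 vs 9 -> take 7
  9 vs 9 -> take 9
  19 vs 9 -> take 9
  19 vs 12 -> take 12
  19 vs 15 -> take 15
  19 vs 18 -> take 18
  19 vs 20 -> take 19
  A is exhausted; append the rest of B: [20]
Final answer: [7, 9, 9, 12, 15, 18, 19, 20]


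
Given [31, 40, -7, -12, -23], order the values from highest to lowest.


Original list: [31, 40, -7, -12, -23]
Repeatedly take the largest remaining element:
  Remaining [31, 40, -7, -12, -23] -> largest is 40
  Remaining [31, -7, -12, -23] -> largest is 31
  Remaining [-7, -12, -23] -> largest is -7
  Remaining [-12, -23] -> largest is -12
  Remaining [-23] -> largest is -23
Collecting the picks in order gives the descending list.
Final answer: [40, 31, -7, -12, -23]


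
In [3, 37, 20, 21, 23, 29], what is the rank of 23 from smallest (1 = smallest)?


Sort ascending: [3, 20, 21, 23, 29, 37]
Find 23 in the sorted list.
23 is at position 4 (1-indexed).
Final answer: 4


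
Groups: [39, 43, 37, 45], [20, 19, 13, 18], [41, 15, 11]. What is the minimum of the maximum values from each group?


Find max of each group:
  Group 1: [39, 43, 37, 45] -> max = 45
  Group 2: [20, 19, 13, 18] -> max = 20
  Group 3: [41, 15, 11] -> max = 41
Maxes: [45, 20, 41]
Minimum of maxes = 20
Final answer: 20


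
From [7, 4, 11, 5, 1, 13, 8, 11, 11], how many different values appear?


List all unique values:
Distinct values: [1, 4, 5, 7, 8, 11, 13]
Count = 7
Final answer: 7


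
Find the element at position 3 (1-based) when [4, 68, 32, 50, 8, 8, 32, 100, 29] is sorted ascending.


Sort ascending: [4, 8, 8, 29, 32, 32, 50, 68, 100]
The 3rd element (1-indexed) is at index 2.
Value = 8
Final answer: 8


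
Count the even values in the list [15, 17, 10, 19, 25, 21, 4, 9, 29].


Check each element:
  15 is odd
  17 is odd
  10 is even
  19 is odd
  25 is odd
  21 is odd
  4 is even
  9 is odd
  29 is odd
Evens: [10, 4]
Count of evens = 2
Final answer: 2


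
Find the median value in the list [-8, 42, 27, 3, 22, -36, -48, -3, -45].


First, sort the list: [-48, -45, -36, -8, -3, 3, 22, 27, 42]
The list has 9 elements (odd count).
The middle index is 4 (0-based), and the element there is -3.
Final answer: -3


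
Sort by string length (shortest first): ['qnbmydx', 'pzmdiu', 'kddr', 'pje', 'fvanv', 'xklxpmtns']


Compute lengths:
  'qnbmydx' has length 7
  'pzmdiu' has length 6
  'kddr' has length 4
  'pje' has length 3
  'fvanv' has length 5
  'xklxpmtns' has length 9
Lengths in increasing order: 3 < 4 < 5 < 6 < 7 < 9
Listing the words in that order gives the answer.
Final answer: ['pje', 'kddr', 'fvanv', 'pzmdiu', 'qnbmydx', 'xklxpmtns']


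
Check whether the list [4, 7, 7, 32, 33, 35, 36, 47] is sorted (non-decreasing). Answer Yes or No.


Check consecutive pairs:
  4 <= 7? True
  7 <= 7? True
  7 <= 32? True
  32 <= 33? True
  33 <= 35? True
  35 <= 36? True
  36 <= 47? True
Every consecutive pair is in order, so the list is non-decreasing.
Final answer: Yes


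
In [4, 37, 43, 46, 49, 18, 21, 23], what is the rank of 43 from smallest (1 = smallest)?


Sort ascending: [4, 18, 21, 23, 37, 43, 46, 49]
Find 43 in the sorted list.
43 is at position 6 (1-indexed).
Final answer: 6


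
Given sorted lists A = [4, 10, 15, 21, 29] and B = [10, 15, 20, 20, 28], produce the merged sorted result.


List A: [4, 10, 15, 21, 29]
List B: [10, 15, 20, 20, 28]
Repeatedly compare the front elements and take the smaller:
  4 vs 10 -> take 4
  10 vs 10 -> take 10
  15 vs 10 -> take 10
  15 vs 15 -> take 15
  21 vs 15 -> take 15
  21 vs 20 -> take 20
  21 vs 20 -> take 20
  21 vs 28 -> take 21
  29 vs 28 -> take 28
  B is exhausted; append the rest of A: [29]
Final answer: [4, 10, 10, 15, 15, 20, 20, 21, 28, 29]


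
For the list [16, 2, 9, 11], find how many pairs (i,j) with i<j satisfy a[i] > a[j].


For each element, count the later elements that are smaller than it:
  16 (index 0): smaller elements after it = [2, 9, 11] -> 3
  2 (index 1): smaller elements after it = [] -> 0
  9 (index 2): smaller elements after it = [] -> 0
Total inversions = 3 + 0 + 0 = 3
Final answer: 3


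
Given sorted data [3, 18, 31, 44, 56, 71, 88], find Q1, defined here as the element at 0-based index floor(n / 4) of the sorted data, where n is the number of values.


The list has n = 7 elements.
Q1 index = floor(7 / 4) = floor(1.75) = 1
Counting from index 0 in the sorted data, the element at index 1 is 18.
Final answer: 18


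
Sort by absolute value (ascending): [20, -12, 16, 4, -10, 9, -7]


Compute absolute values:
  |20| = 20
  |-12| = 12
  |16| = 16
  |4| = 4
  |-10| = 10
  |9| = 9
  |-7| = 7
Absolute values in increasing order: 4 < 7 < 9 < 10 < 12 < 16 < 20
Listing the original numbers in that order gives the answer.
Final answer: [4, -7, 9, -10, -12, 16, 20]


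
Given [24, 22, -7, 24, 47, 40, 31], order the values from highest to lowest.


Original list: [24, 22, -7, 24, 47, 40, 31]
Repeatedly take the largest remaining element:
  Remaining [24, 22, -7, 24, 47, 40, 31] -> largest is 47
  Remaining [24, 22, -7, 24, 40, 31] -> largest is 40
  Remaining [24, 22, -7, 24, 31] -> largest is 31
  Remaining [24, 22, -7, 24] -> largest is 24
  Remaining [22, -7, 24] -> largest is 24
  Remaining [22, -7] -> largest is 22
  Remaining [-7] -> largest is -7
Collecting the picks in order gives the descending list.
Final answer: [47, 40, 31, 24, 24, 22, -7]


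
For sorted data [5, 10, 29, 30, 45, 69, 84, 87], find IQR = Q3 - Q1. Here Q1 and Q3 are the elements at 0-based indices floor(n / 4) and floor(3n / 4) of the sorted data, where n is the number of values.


The data has n = 8 elements.
Q1 index = floor(8 / 4) = floor(2) = 2; Q3 index = floor(3 * 8 / 4) = floor(6) = 6
Q1 = element at index 2 = 29
Q3 = element at index 6 = 84
IQR = 84 - 29 = 55
Final answer: 55


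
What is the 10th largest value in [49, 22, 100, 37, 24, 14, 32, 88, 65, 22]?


Sort descending: [100, 88, 65, 49, 37, 32, 24, 22, 22, 14]
The 10th element (1-indexed) is at index 9.
Value = 14
Final answer: 14


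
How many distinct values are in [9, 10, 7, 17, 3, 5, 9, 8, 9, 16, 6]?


List all unique values:
Distinct values: [3, 5, 6, 7, 8, 9, 10, 16, 17]
Count = 9
Final answer: 9


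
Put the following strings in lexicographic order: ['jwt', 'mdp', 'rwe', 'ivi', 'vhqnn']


Compare strings character by character (the first differing letter decides):
  'ivi' < 'jwt' since 'i' < 'j' at position 1
  'jwt' < 'mdp' since 'j' < 'm' at position 1
  'mdp' < 'rwe' since 'm' < 'r' at position 1
  'rwe' < 'vhqnn' since 'r' < 'v' at position 1
Chaining these comparisons gives the alphabetical order.
Final answer: ['ivi', 'jwt', 'mdp', 'rwe', 'vhqnn']


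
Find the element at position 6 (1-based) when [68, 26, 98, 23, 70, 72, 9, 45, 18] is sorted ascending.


Sort ascending: [9, 18, 23, 26, 45, 68, 70, 72, 98]
The 6th element (1-indexed) is at index 5.
Value = 68
Final answer: 68


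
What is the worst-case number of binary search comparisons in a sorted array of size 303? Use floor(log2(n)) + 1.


Binary search halves the search space each step.
Maximum comparisons = floor(log2(303)) + 1
log2(303) = 8.2432
floor(log2(303)) = 8, so 8 + 1 = 9
Final answer: 9


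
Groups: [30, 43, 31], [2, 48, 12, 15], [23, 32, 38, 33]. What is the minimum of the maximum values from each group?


Find max of each group:
  Group 1: [30, 43, 31] -> max = 43
  Group 2: [2, 48, 12, 15] -> max = 48
  Group 3: [23, 32, 38, 33] -> max = 38
Maxes: [43, 48, 38]
Minimum of maxes = 38
Final answer: 38


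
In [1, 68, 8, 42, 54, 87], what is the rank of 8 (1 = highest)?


Sort descending: [87, 68, 54, 42, 8, 1]
Find 8 in the sorted list.
8 is at position 5.
Final answer: 5


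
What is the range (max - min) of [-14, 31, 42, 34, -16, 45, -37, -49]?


Maximum value: 45
Minimum value: -49
Range = 45 - (-49) = 94
Final answer: 94


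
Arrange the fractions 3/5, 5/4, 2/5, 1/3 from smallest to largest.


Convert to decimal for comparison:
  3/5 = 0.6
  5/4 = 1.25
  2/5 = 0.4
  1/3 = 0.3333
Decimals in increasing order: 0.3333 < 0.4 < 0.6 < 1.25
Writing each back as its fraction gives the sorted order.
Final answer: 1/3, 2/5, 3/5, 5/4


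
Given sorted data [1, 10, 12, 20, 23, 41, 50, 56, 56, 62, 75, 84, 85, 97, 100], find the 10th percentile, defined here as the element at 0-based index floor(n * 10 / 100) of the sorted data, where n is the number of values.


The dataset has n = 15 elements.
Index = floor(15 * 10 / 100) = floor(150 / 100) = floor(1.5) = 1
Counting from index 0 in the sorted data, the element at index 1 is 10.
Final answer: 10


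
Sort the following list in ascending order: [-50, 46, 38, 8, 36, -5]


Original list: [-50, 46, 38, 8, 36, -5]
Repeatedly take the smallest remaining element:
  Remaining [-50, 46, 38, 8, 36, -5] -> smallest is -50
  Remaining [46, 38, 8, 36, -5] -> smallest is -5
  Remaining [46, 38, 8, 36] -> smallest is 8
  Remaining [46, 38, 36] -> smallest is 36
  Remaining [46, 38] -> smallest is 38
  Remaining [46] -> smallest is 46
Collecting the picks in order gives the sorted list.
Final answer: [-50, -5, 8, 36, 38, 46]


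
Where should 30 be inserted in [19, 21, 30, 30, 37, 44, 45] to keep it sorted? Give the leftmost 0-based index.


List is sorted: [19, 21, 30, 30, 37, 44, 45]
We need the leftmost position where 30 can be inserted, i.e. the first index whose element is >= 30 (or the end of the list if none is).
Binary search with low=0, high=7 (0-based indices):
  low=0, high=7, mid=3: a[3]=30 >= 30, so high = 3
  low=0, high=3, mid=1: a[1]=21 < 30, so low = 2
  low=2, high=3, mid=2: a[2]=30 >= 30, so high = 2
Now low = high = 2, so the insertion index is 2.
Final answer: 2


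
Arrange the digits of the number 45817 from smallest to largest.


The number 45817 has digits: 4, 5, 8, 1, 7
Sorted: 1, 4, 5, 7, 8
Joining the sorted digits gives the result.
Final answer: 14578


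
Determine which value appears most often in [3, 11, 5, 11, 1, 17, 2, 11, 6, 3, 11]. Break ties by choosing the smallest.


Count the frequency of each value:
  1 appears 1 time(s)
  2 appears 1 time(s)
  3 appears 2 time(s)
  5 appears 1 time(s)
  6 appears 1 time(s)
  11 appears 4 time(s)
  17 appears 1 time(s)
Maximum frequency is 4.
Only 11 reaches that frequency, so it is the mode.
Final answer: 11


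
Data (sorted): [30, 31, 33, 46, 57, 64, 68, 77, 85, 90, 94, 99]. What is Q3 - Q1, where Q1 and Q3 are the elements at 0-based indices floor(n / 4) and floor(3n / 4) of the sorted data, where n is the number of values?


The data has n = 12 elements.
Q1 index = floor(12 / 4) = floor(3) = 3; Q3 index = floor(3 * 12 / 4) = floor(9) = 9
Q1 = element at index 3 = 46
Q3 = element at index 9 = 90
IQR = 90 - 46 = 44
Final answer: 44


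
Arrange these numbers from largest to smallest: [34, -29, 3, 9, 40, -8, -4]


Original list: [34, -29, 3, 9, 40, -8, -4]
Repeatedly take the largest remaining element:
  Remaining [34, -29, 3, 9, 40, -8, -4] -> largest is 40
  Remaining [34, -29, 3, 9, -8, -4] -> largest is 34
  Remaining [-29, 3, 9, -8, -4] -> largest is 9
  Remaining [-29, 3, -8, -4] -> largest is 3
  Remaining [-29, -8, -4] -> largest is -4
  Remaining [-29, -8] -> largest is -8
  Remaining [-29] -> largest is -29
Collecting the picks in order gives the descending list.
Final answer: [40, 34, 9, 3, -4, -8, -29]


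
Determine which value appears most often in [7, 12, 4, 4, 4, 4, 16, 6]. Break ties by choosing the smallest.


Count the frequency of each value:
  4 appears 4 time(s)
  6 appears 1 time(s)
  7 appears 1 time(s)
  12 appears 1 time(s)
  16 appears 1 time(s)
Maximum frequency is 4.
Only 4 reaches that frequency, so it is the mode.
Final answer: 4


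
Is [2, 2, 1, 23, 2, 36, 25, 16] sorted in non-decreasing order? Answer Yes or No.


Check consecutive pairs:
  2 <= 2? True
  2 <= 1? False
  1 <= 23? True
  23 <= 2? False
  2 <= 36? True
  36 <= 25? False
  25 <= 16? False
4 consecutive pair(s) are out of order, so the list is not sorted.
Final answer: No


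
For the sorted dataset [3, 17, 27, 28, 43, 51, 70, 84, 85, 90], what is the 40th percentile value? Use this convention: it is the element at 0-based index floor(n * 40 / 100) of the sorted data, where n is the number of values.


The dataset has n = 10 elements.
Index = floor(10 * 40 / 100) = floor(400 / 100) = floor(4) = 4
Counting from index 0 in the sorted data, the element at index 4 is 43.
Final answer: 43


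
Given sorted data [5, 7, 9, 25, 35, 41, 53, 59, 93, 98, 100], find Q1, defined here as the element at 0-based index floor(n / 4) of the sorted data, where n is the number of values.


The list has n = 11 elements.
Q1 index = floor(11 / 4) = floor(2.75) = 2
Counting from index 0 in the sorted data, the element at index 2 is 9.
Final answer: 9


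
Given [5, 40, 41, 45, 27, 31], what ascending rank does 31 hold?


Sort ascending: [5, 27, 31, 40, 41, 45]
Find 31 in the sorted list.
31 is at position 3 (1-indexed).
Final answer: 3


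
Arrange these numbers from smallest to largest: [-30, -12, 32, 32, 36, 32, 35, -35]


Original list: [-30, -12, 32, 32, 36, 32, 35, -35]
Repeatedly take the smallest remaining element:
  Remaining [-30, -12, 32, 32, 36, 32, 35, -35] -> smallest is -35
  Remaining [-30, -12, 32, 32, 36, 32, 35] -> smallest is -30
  Remaining [-12, 32, 32, 36, 32, 35] -> smallest is -12
  Remaining [32, 32, 36, 32, 35] -> smallest is 32
  Remaining [32, 36, 32, 35] -> smallest is 32
  Remaining [36, 32, 35] -> smallest is 32
  Remaining [36, 35] -> smallest is 35
  Remaining [36] -> smallest is 36
Collecting the picks in order gives the sorted list.
Final answer: [-35, -30, -12, 32, 32, 32, 35, 36]


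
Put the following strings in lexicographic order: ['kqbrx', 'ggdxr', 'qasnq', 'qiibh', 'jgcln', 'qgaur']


Compare strings character by character (the first differing letter decides):
  'ggdxr' < 'jgcln' since 'g' < 'j' at position 1
  'jgcln' < 'kqbrx' since 'j' < 'k' at position 1
  'kqbrx' < 'qasnq' since 'k' < 'q' at position 1
  'qasnq' < 'qgaur' since 'a' < 'g' at position 2
  'qgaur' < 'qiibh' since 'g' < 'i' at position 2
Chaining these comparisons gives the alphabetical order.
Final answer: ['ggdxr', 'jgcln', 'kqbrx', 'qasnq', 'qgaur', 'qiibh']


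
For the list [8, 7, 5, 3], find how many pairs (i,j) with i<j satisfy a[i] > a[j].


For each element, count the later elements that are smaller than it:
  8 (index 0): smaller elements after it = [7, 5, 3] -> 3
  7 (index 1): smaller elements after it = [5, 3] -> 2
  5 (index 2): smaller elements after it = [3] -> 1
Total inversions = 3 + 2 + 1 = 6
Final answer: 6


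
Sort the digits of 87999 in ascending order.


The number 87999 has digits: 8, 7, 9, 9, 9
Sorted: 7, 8, 9, 9, 9
Joining the sorted digits gives the result.
Final answer: 78999


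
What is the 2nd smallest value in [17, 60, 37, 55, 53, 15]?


Sort ascending: [15, 17, 37, 53, 55, 60]
The 2nd element (1-indexed) is at index 1.
Value = 17
Final answer: 17


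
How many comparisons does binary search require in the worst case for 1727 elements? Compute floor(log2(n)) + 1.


Binary search halves the search space each step.
Maximum comparisons = floor(log2(1727)) + 1
log2(1727) = 10.7541
floor(log2(1727)) = 10, so 10 + 1 = 11
Final answer: 11


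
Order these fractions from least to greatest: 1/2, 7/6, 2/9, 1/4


Convert to decimal for comparison:
  1/2 = 0.5
  7/6 = 1.1667
  2/9 = 0.2222
  1/4 = 0.25
Decimals in increasing order: 0.2222 < 0.25 < 0.5 < 1.1667
Writing each back as its fraction gives the sorted order.
Final answer: 2/9, 1/4, 1/2, 7/6


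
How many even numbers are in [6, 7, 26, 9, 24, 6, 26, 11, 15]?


Check each element:
  6 is even
  7 is odd
  26 is even
  9 is odd
  24 is even
  6 is even
  26 is even
  11 is odd
  15 is odd
Evens: [6, 26, 24, 6, 26]
Count of evens = 5
Final answer: 5


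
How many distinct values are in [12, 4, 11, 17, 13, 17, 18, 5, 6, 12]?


List all unique values:
Distinct values: [4, 5, 6, 11, 12, 13, 17, 18]
Count = 8
Final answer: 8


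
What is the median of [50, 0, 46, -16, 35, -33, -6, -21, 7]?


First, sort the list: [-33, -21, -16, -6, 0, 7, 35, 46, 50]
The list has 9 elements (odd count).
The middle index is 4 (0-based), and the element there is 0.
Final answer: 0


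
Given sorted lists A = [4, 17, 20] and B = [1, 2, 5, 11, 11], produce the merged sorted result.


List A: [4, 17, 20]
List B: [1, 2, 5, 11, 11]
Repeatedly compare the front elements and take the smaller:
  4 vs 1 -> take 1
  4 vs 2 -> take 2
  4 vs 5 -> take 4
  17 vs 5 -> take 5
  17 vs 11 -> take 11
  17 vs 11 -> take 11
  B is exhausted; append the rest of A: [17, 20]
Final answer: [1, 2, 4, 5, 11, 11, 17, 20]


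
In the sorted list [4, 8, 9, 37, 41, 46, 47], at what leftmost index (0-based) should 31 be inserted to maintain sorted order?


List is sorted: [4, 8, 9, 37, 41, 46, 47]
We need the leftmost position where 31 can be inserted, i.e. the first index whose element is >= 31 (or the end of the list if none is).
Binary search with low=0, high=7 (0-based indices):
  low=0, high=7, mid=3: a[3]=37 >= 31, so high = 3
  low=0, high=3, mid=1: a[1]=8 < 31, so low = 2
  low=2, high=3, mid=2: a[2]=9 < 31, so low = 3
Now low = high = 3, so the insertion index is 3.
Final answer: 3


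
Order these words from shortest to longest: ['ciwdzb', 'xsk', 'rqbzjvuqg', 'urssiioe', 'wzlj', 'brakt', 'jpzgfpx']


Compute lengths:
  'ciwdzb' has length 6
  'xsk' has length 3
  'rqbzjvuqg' has length 9
  'urssiioe' has length 8
  'wzlj' has length 4
  'brakt' has length 5
  'jpzgfpx' has length 7
Lengths in increasing order: 3 < 4 < 5 < 6 < 7 < 8 < 9
Listing the words in that order gives the answer.
Final answer: ['xsk', 'wzlj', 'brakt', 'ciwdzb', 'jpzgfpx', 'urssiioe', 'rqbzjvuqg']


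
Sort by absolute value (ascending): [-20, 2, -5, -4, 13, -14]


Compute absolute values:
  |-20| = 20
  |2| = 2
  |-5| = 5
  |-4| = 4
  |13| = 13
  |-14| = 14
Absolute values in increasing order: 2 < 4 < 5 < 13 < 14 < 20
Listing the original numbers in that order gives the answer.
Final answer: [2, -4, -5, 13, -14, -20]


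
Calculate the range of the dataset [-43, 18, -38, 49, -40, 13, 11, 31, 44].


Maximum value: 49
Minimum value: -43
Range = 49 - (-43) = 92
Final answer: 92


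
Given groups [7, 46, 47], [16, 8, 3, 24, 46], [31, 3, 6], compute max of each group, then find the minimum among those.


Find max of each group:
  Group 1: [7, 46, 47] -> max = 47
  Group 2: [16, 8, 3, 24, 46] -> max = 46
  Group 3: [31, 3, 6] -> max = 31
Maxes: [47, 46, 31]
Minimum of maxes = 31
Final answer: 31


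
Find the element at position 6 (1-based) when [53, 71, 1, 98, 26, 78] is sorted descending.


Sort descending: [98, 78, 71, 53, 26, 1]
The 6th element (1-indexed) is at index 5.
Value = 1
Final answer: 1


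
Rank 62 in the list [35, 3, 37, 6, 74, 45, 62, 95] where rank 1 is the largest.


Sort descending: [95, 74, 62, 45, 37, 35, 6, 3]
Find 62 in the sorted list.
62 is at position 3.
Final answer: 3


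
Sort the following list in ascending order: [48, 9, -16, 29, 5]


Original list: [48, 9, -16, 29, 5]
Repeatedly take the smallest remaining element:
  Remaining [48, 9, -16, 29, 5] -> smallest is -16
  Remaining [48, 9, 29, 5] -> smallest is 5
  Remaining [48, 9, 29] -> smallest is 9
  Remaining [48, 29] -> smallest is 29
  Remaining [48] -> smallest is 48
Collecting the picks in order gives the sorted list.
Final answer: [-16, 5, 9, 29, 48]


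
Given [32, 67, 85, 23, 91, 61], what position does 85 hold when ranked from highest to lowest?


Sort descending: [91, 85, 67, 61, 32, 23]
Find 85 in the sorted list.
85 is at position 2.
Final answer: 2


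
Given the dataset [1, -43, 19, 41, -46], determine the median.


First, sort the list: [-46, -43, 1, 19, 41]
The list has 5 elements (odd count).
The middle index is 2 (0-based), and the element there is 1.
Final answer: 1


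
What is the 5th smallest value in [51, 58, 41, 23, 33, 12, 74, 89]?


Sort ascending: [12, 23, 33, 41, 51, 58, 74, 89]
The 5th element (1-indexed) is at index 4.
Value = 51
Final answer: 51


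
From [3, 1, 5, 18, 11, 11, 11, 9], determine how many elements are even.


Check each element:
  3 is odd
  1 is odd
  5 is odd
  18 is even
  11 is odd
  11 is odd
  11 is odd
  9 is odd
Evens: [18]
Count of evens = 1
Final answer: 1


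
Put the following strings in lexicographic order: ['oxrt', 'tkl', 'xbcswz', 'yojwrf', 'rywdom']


Compare strings character by character (the first differing letter decides):
  'oxrt' < 'rywdom' since 'o' < 'r' at position 1
  'rywdom' < 'tkl' since 'r' < 't' at position 1
  'tkl' < 'xbcswz' since 't' < 'x' at position 1
  'xbcswz' < 'yojwrf' since 'x' < 'y' at position 1
Chaining these comparisons gives the alphabetical order.
Final answer: ['oxrt', 'rywdom', 'tkl', 'xbcswz', 'yojwrf']


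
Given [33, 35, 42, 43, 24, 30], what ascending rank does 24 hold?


Sort ascending: [24, 30, 33, 35, 42, 43]
Find 24 in the sorted list.
24 is at position 1 (1-indexed).
Final answer: 1


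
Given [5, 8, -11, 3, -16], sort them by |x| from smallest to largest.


Compute absolute values:
  |5| = 5
  |8| = 8
  |-11| = 11
  |3| = 3
  |-16| = 16
Absolute values in increasing order: 3 < 5 < 8 < 11 < 16
Listing the original numbers in that order gives the answer.
Final answer: [3, 5, 8, -11, -16]


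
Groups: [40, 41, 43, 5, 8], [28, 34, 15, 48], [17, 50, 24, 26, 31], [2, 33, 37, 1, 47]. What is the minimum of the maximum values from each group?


Find max of each group:
  Group 1: [40, 41, 43, 5, 8] -> max = 43
  Group 2: [28, 34, 15, 48] -> max = 48
  Group 3: [17, 50, 24, 26, 31] -> max = 50
  Group 4: [2, 33, 37, 1, 47] -> max = 47
Maxes: [43, 48, 50, 47]
Minimum of maxes = 43
Final answer: 43


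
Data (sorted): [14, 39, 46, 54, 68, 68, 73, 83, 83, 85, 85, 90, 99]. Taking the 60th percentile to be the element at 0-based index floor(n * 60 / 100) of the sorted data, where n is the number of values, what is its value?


The dataset has n = 13 elements.
Index = floor(13 * 60 / 100) = floor(780 / 100) = floor(7.8) = 7
Counting from index 0 in the sorted data, the element at index 7 is 83.
Final answer: 83


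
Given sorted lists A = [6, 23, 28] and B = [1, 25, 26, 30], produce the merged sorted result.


List A: [6, 23, 28]
List B: [1, 25, 26, 30]
Repeatedly compare the front elements and take the smaller:
  6 vs 1 -> take 1
  6 vs 25 -> take 6
  23 vs 25 -> take 23
  28 vs 25 -> take 25
  28 vs 26 -> take 26
  28 vs 30 -> take 28
  A is exhausted; append the rest of B: [30]
Final answer: [1, 6, 23, 25, 26, 28, 30]


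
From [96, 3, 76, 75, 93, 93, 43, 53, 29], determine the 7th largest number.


Sort descending: [96, 93, 93, 76, 75, 53, 43, 29, 3]
The 7th element (1-indexed) is at index 6.
Value = 43
Final answer: 43


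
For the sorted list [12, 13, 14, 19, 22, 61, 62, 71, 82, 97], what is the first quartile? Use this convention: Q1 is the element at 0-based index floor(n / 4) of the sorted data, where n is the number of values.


The list has n = 10 elements.
Q1 index = floor(10 / 4) = floor(2.5) = 2
Counting from index 0 in the sorted data, the element at index 2 is 14.
Final answer: 14


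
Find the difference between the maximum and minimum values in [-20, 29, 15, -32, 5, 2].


Maximum value: 29
Minimum value: -32
Range = 29 - (-32) = 61
Final answer: 61


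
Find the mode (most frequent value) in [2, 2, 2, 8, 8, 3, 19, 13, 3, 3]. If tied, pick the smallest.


Count the frequency of each value:
  2 appears 3 time(s)
  3 appears 3 time(s)
  8 appears 2 time(s)
  13 appears 1 time(s)
  19 appears 1 time(s)
Maximum frequency is 3.
Values reaching that frequency: [2, 3]; the smallest is 2.
Final answer: 2


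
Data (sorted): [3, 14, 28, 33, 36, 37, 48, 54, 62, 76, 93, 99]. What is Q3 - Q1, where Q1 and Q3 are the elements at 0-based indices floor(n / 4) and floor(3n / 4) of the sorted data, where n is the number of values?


The data has n = 12 elements.
Q1 index = floor(12 / 4) = floor(3) = 3; Q3 index = floor(3 * 12 / 4) = floor(9) = 9
Q1 = element at index 3 = 33
Q3 = element at index 9 = 76
IQR = 76 - 33 = 43
Final answer: 43


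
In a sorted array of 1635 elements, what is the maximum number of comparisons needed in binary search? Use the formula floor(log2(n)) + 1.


Binary search halves the search space each step.
Maximum comparisons = floor(log2(1635)) + 1
log2(1635) = 10.6751
floor(log2(1635)) = 10, so 10 + 1 = 11
Final answer: 11


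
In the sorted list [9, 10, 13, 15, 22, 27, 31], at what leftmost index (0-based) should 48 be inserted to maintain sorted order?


List is sorted: [9, 10, 13, 15, 22, 27, 31]
We need the leftmost position where 48 can be inserted, i.e. the first index whose element is >= 48 (or the end of the list if none is).
Binary search with low=0, high=7 (0-based indices):
  low=0, high=7, mid=3: a[3]=15 < 48, so low = 4
  low=4, high=7, mid=5: a[5]=27 < 48, so low = 6
  low=6, high=7, mid=6: a[6]=31 < 48, so low = 7
Now low = high = 7, so the insertion index is 7.
Final answer: 7


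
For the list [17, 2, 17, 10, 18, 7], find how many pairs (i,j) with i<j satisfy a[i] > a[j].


For each element, count the later elements that are smaller than it:
  17 (index 0): smaller elements after it = [2, 10, 7] -> 3
  2 (index 1): smaller elements after it = [] -> 0
  17 (index 2): smaller elements after it = [10, 7] -> 2
  10 (index 3): smaller elements after it = [7] -> 1
  18 (index 4): smaller elements after it = [7] -> 1
Total inversions = 3 + 0 + 2 + 1 + 1 = 7
Final answer: 7


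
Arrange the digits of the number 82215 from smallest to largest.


The number 82215 has digits: 8, 2, 2, 1, 5
Sorted: 1, 2, 2, 5, 8
Joining the sorted digits gives the result.
Final answer: 12258


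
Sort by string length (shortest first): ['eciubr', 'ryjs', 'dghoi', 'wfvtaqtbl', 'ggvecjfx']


Compute lengths:
  'eciubr' has length 6
  'ryjs' has length 4
  'dghoi' has length 5
  'wfvtaqtbl' has length 9
  'ggvecjfx' has length 8
Lengths in increasing order: 4 < 5 < 6 < 8 < 9
Listing the words in that order gives the answer.
Final answer: ['ryjs', 'dghoi', 'eciubr', 'ggvecjfx', 'wfvtaqtbl']


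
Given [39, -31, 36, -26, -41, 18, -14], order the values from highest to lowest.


Original list: [39, -31, 36, -26, -41, 18, -14]
Repeatedly take the largest remaining element:
  Remaining [39, -31, 36, -26, -41, 18, -14] -> largest is 39
  Remaining [-31, 36, -26, -41, 18, -14] -> largest is 36
  Remaining [-31, -26, -41, 18, -14] -> largest is 18
  Remaining [-31, -26, -41, -14] -> largest is -14
  Remaining [-31, -26, -41] -> largest is -26
  Remaining [-31, -41] -> largest is -31
  Remaining [-41] -> largest is -41
Collecting the picks in order gives the descending list.
Final answer: [39, 36, 18, -14, -26, -31, -41]


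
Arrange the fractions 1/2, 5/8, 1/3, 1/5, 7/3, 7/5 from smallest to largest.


Convert to decimal for comparison:
  1/2 = 0.5
  5/8 = 0.625
  1/3 = 0.3333
  1/5 = 0.2
  7/3 = 2.3333
  7/5 = 1.4
Decimals in increasing order: 0.2 < 0.3333 < 0.5 < 0.625 < 1.4 < 2.3333
Writing each back as its fraction gives the sorted order.
Final answer: 1/5, 1/3, 1/2, 5/8, 7/5, 7/3


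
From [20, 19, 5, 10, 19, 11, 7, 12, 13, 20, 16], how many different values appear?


List all unique values:
Distinct values: [5, 7, 10, 11, 12, 13, 16, 19, 20]
Count = 9
Final answer: 9


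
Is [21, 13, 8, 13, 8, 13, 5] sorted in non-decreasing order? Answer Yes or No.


Check consecutive pairs:
  21 <= 13? False
  13 <= 8? False
  8 <= 13? True
  13 <= 8? False
  8 <= 13? True
  13 <= 5? False
4 consecutive pair(s) are out of order, so the list is not sorted.
Final answer: No


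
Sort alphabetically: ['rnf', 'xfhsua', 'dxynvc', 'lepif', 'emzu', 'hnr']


Compare strings character by character (the first differing letter decides):
  'dxynvc' < 'emzu' since 'd' < 'e' at position 1
  'emzu' < 'hnr' since 'e' < 'h' at position 1
  'hnr' < 'lepif' since 'h' < 'l' at position 1
  'lepif' < 'rnf' since 'l' < 'r' at position 1
  'rnf' < 'xfhsua' since 'r' < 'x' at position 1
Chaining these comparisons gives the alphabetical order.
Final answer: ['dxynvc', 'emzu', 'hnr', 'lepif', 'rnf', 'xfhsua']


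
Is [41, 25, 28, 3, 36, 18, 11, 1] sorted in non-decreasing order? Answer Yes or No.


Check consecutive pairs:
  41 <= 25? False
  25 <= 28? True
  28 <= 3? False
  3 <= 36? True
  36 <= 18? False
  18 <= 11? False
  11 <= 1? False
5 consecutive pair(s) are out of order, so the list is not sorted.
Final answer: No


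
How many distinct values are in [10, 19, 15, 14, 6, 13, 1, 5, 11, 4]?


List all unique values:
Distinct values: [1, 4, 5, 6, 10, 11, 13, 14, 15, 19]
Count = 10
Final answer: 10


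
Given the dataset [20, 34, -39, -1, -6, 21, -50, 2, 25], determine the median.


First, sort the list: [-50, -39, -6, -1, 2, 20, 21, 25, 34]
The list has 9 elements (odd count).
The middle index is 4 (0-based), and the element there is 2.
Final answer: 2


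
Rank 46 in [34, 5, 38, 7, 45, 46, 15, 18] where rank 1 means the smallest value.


Sort ascending: [5, 7, 15, 18, 34, 38, 45, 46]
Find 46 in the sorted list.
46 is at position 8 (1-indexed).
Final answer: 8


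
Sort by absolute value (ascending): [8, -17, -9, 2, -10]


Compute absolute values:
  |8| = 8
  |-17| = 17
  |-9| = 9
  |2| = 2
  |-10| = 10
Absolute values in increasing order: 2 < 8 < 9 < 10 < 17
Listing the original numbers in that order gives the answer.
Final answer: [2, 8, -9, -10, -17]


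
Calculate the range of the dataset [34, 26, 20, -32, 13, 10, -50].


Maximum value: 34
Minimum value: -50
Range = 34 - (-50) = 84
Final answer: 84


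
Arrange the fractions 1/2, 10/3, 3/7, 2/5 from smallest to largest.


Convert to decimal for comparison:
  1/2 = 0.5
  10/3 = 3.3333
  3/7 = 0.4286
  2/5 = 0.4
Decimals in increasing order: 0.4 < 0.4286 < 0.5 < 3.3333
Writing each back as its fraction gives the sorted order.
Final answer: 2/5, 3/7, 1/2, 10/3


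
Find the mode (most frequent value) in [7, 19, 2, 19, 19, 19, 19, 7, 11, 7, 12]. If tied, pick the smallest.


Count the frequency of each value:
  2 appears 1 time(s)
  7 appears 3 time(s)
  11 appears 1 time(s)
  12 appears 1 time(s)
  19 appears 5 time(s)
Maximum frequency is 5.
Only 19 reaches that frequency, so it is the mode.
Final answer: 19


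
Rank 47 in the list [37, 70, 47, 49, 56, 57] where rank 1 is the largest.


Sort descending: [70, 57, 56, 49, 47, 37]
Find 47 in the sorted list.
47 is at position 5.
Final answer: 5


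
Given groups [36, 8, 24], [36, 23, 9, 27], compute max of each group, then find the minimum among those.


Find max of each group:
  Group 1: [36, 8, 24] -> max = 36
  Group 2: [36, 23, 9, 27] -> max = 36
Maxes: [36, 36]
Minimum of maxes = 36
Final answer: 36


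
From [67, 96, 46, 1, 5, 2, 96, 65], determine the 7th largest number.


Sort descending: [96, 96, 67, 65, 46, 5, 2, 1]
The 7th element (1-indexed) is at index 6.
Value = 2
Final answer: 2


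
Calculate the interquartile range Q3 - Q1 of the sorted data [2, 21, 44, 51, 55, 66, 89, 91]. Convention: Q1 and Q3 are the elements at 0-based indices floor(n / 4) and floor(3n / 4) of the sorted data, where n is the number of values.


The data has n = 8 elements.
Q1 index = floor(8 / 4) = floor(2) = 2; Q3 index = floor(3 * 8 / 4) = floor(6) = 6
Q1 = element at index 2 = 44
Q3 = element at index 6 = 89
IQR = 89 - 44 = 45
Final answer: 45


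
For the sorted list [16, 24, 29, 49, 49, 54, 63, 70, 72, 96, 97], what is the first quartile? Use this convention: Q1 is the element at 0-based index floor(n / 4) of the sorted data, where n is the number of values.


The list has n = 11 elements.
Q1 index = floor(11 / 4) = floor(2.75) = 2
Counting from index 0 in the sorted data, the element at index 2 is 29.
Final answer: 29


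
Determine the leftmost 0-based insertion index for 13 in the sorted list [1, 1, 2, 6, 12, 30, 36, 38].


List is sorted: [1, 1, 2, 6, 12, 30, 36, 38]
We need the leftmost position where 13 can be inserted, i.e. the first index whose element is >= 13 (or the end of the list if none is).
Binary search with low=0, high=8 (0-based indices):
  low=0, high=8, mid=4: a[4]=12 < 13, so low = 5
  low=5, high=8, mid=6: a[6]=36 >= 13, so high = 6
  low=5, high=6, mid=5: a[5]=30 >= 13, so high = 5
Now low = high = 5, so the insertion index is 5.
Final answer: 5


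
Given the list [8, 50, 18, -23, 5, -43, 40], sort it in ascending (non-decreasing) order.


Original list: [8, 50, 18, -23, 5, -43, 40]
Repeatedly take the smallest remaining element:
  Remaining [8, 50, 18, -23, 5, -43, 40] -> smallest is -43
  Remaining [8, 50, 18, -23, 5, 40] -> smallest is -23
  Remaining [8, 50, 18, 5, 40] -> smallest is 5
  Remaining [8, 50, 18, 40] -> smallest is 8
  Remaining [50, 18, 40] -> smallest is 18
  Remaining [50, 40] -> smallest is 40
  Remaining [50] -> smallest is 50
Collecting the picks in order gives the sorted list.
Final answer: [-43, -23, 5, 8, 18, 40, 50]


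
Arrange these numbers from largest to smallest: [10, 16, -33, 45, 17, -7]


Original list: [10, 16, -33, 45, 17, -7]
Repeatedly take the largest remaining element:
  Remaining [10, 16, -33, 45, 17, -7] -> largest is 45
  Remaining [10, 16, -33, 17, -7] -> largest is 17
  Remaining [10, 16, -33, -7] -> largest is 16
  Remaining [10, -33, -7] -> largest is 10
  Remaining [-33, -7] -> largest is -7
  Remaining [-33] -> largest is -33
Collecting the picks in order gives the descending list.
Final answer: [45, 17, 16, 10, -7, -33]


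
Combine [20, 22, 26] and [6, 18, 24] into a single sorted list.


List A: [20, 22, 26]
List B: [6, 18, 24]
Repeatedly compare the front elements and take the smaller:
  20 vs 6 -> take 6
  20 vs 18 -> take 18
  20 vs 24 -> take 20
  22 vs 24 -> take 22
  26 vs 24 -> take 24
  B is exhausted; append the rest of A: [26]
Final answer: [6, 18, 20, 22, 24, 26]


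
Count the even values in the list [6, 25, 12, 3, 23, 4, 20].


Check each element:
  6 is even
  25 is odd
  12 is even
  3 is odd
  23 is odd
  4 is even
  20 is even
Evens: [6, 12, 4, 20]
Count of evens = 4
Final answer: 4


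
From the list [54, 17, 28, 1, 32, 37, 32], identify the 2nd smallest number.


Sort ascending: [1, 17, 28, 32, 32, 37, 54]
The 2nd element (1-indexed) is at index 1.
Value = 17
Final answer: 17


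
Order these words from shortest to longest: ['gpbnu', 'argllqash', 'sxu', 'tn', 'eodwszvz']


Compute lengths:
  'gpbnu' has length 5
  'argllqash' has length 9
  'sxu' has length 3
  'tn' has length 2
  'eodwszvz' has length 8
Lengths in increasing order: 2 < 3 < 5 < 8 < 9
Listing the words in that order gives the answer.
Final answer: ['tn', 'sxu', 'gpbnu', 'eodwszvz', 'argllqash']


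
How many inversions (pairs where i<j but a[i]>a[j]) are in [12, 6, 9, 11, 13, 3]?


For each element, count the later elements that are smaller than it:
  12 (index 0): smaller elements after it = [6, 9, 11, 3] -> 4
  6 (index 1): smaller elements after it = [3] -> 1
  9 (index 2): smaller elements after it = [3] -> 1
  11 (index 3): smaller elements after it = [3] -> 1
  13 (index 4): smaller elements after it = [3] -> 1
Total inversions = 4 + 1 + 1 + 1 + 1 = 8
Final answer: 8


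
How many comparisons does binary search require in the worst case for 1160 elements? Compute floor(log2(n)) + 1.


Binary search halves the search space each step.
Maximum comparisons = floor(log2(1160)) + 1
log2(1160) = 10.1799
floor(log2(1160)) = 10, so 10 + 1 = 11
Final answer: 11


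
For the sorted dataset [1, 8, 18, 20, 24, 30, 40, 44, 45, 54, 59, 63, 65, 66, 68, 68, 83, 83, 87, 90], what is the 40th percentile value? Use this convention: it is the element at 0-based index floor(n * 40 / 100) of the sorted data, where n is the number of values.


The dataset has n = 20 elements.
Index = floor(20 * 40 / 100) = floor(800 / 100) = floor(8) = 8
Counting from index 0 in the sorted data, the element at index 8 is 45.
Final answer: 45


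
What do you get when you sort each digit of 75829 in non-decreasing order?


The number 75829 has digits: 7, 5, 8, 2, 9
Sorted: 2, 5, 7, 8, 9
Joining the sorted digits gives the result.
Final answer: 25789


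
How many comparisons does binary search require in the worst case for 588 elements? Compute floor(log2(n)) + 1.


Binary search halves the search space each step.
Maximum comparisons = floor(log2(588)) + 1
log2(588) = 9.1997
floor(log2(588)) = 9, so 9 + 1 = 10
Final answer: 10


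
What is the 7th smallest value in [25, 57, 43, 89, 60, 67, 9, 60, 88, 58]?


Sort ascending: [9, 25, 43, 57, 58, 60, 60, 67, 88, 89]
The 7th element (1-indexed) is at index 6.
Value = 60
Final answer: 60


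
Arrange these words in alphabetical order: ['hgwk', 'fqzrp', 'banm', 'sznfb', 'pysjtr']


Compare strings character by character (the first differing letter decides):
  'banm' < 'fqzrp' since 'b' < 'f' at position 1
  'fqzrp' < 'hgwk' since 'f' < 'h' at position 1
  'hgwk' < 'pysjtr' since 'h' < 'p' at position 1
  'pysjtr' < 'sznfb' since 'p' < 's' at position 1
Chaining these comparisons gives the alphabetical order.
Final answer: ['banm', 'fqzrp', 'hgwk', 'pysjtr', 'sznfb']


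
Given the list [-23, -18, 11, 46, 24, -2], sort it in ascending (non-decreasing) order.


Original list: [-23, -18, 11, 46, 24, -2]
Repeatedly take the smallest remaining element:
  Remaining [-23, -18, 11, 46, 24, -2] -> smallest is -23
  Remaining [-18, 11, 46, 24, -2] -> smallest is -18
  Remaining [11, 46, 24, -2] -> smallest is -2
  Remaining [11, 46, 24] -> smallest is 11
  Remaining [46, 24] -> smallest is 24
  Remaining [46] -> smallest is 46
Collecting the picks in order gives the sorted list.
Final answer: [-23, -18, -2, 11, 24, 46]


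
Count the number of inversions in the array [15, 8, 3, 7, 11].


For each element, count the later elements that are smaller than it:
  15 (index 0): smaller elements after it = [8, 3, 7, 11] -> 4
  8 (index 1): smaller elements after it = [3, 7] -> 2
  3 (index 2): smaller elements after it = [] -> 0
  7 (index 3): smaller elements after it = [] -> 0
Total inversions = 4 + 2 + 0 + 0 = 6
Final answer: 6


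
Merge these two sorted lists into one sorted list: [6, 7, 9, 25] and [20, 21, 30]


List A: [6, 7, 9, 25]
List B: [20, 21, 30]
Repeatedly compare the front elements and take the smaller:
  6 vs 20 -> take 6
  7 vs 20 -> take 7
  9 vs 20 -> take 9
  25 vs 20 -> take 20
  25 vs 21 -> take 21
  25 vs 30 -> take 25
  A is exhausted; append the rest of B: [30]
Final answer: [6, 7, 9, 20, 21, 25, 30]


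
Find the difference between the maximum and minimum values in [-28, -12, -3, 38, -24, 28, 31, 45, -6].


Maximum value: 45
Minimum value: -28
Range = 45 - (-28) = 73
Final answer: 73


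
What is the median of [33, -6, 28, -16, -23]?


First, sort the list: [-23, -16, -6, 28, 33]
The list has 5 elements (odd count).
The middle index is 2 (0-based), and the element there is -6.
Final answer: -6


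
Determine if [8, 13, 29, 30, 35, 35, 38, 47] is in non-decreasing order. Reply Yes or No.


Check consecutive pairs:
  8 <= 13? True
  13 <= 29? True
  29 <= 30? True
  30 <= 35? True
  35 <= 35? True
  35 <= 38? True
  38 <= 47? True
Every consecutive pair is in order, so the list is non-decreasing.
Final answer: Yes
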